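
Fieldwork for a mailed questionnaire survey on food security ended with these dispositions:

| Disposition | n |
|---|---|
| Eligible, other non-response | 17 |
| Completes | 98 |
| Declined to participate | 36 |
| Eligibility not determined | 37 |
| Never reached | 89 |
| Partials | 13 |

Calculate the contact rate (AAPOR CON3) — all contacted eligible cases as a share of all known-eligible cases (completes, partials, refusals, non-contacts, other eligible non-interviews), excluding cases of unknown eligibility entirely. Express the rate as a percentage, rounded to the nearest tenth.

64.8%

Numerator: 98 + 13 + 36 + 17 = 164
Denominator: 98 + 13 + 36 + 89 + 17 = 253
CON3 = 164 / 253 = 0.6482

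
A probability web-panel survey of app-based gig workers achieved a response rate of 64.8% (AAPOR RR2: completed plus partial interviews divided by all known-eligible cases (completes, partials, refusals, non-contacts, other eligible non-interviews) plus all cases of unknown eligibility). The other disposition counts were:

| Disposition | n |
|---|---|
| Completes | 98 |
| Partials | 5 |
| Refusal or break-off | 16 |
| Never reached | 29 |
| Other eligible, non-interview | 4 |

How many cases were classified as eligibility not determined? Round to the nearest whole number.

Numerator = 98 + 5 = 103
RR2 = 103 / D = 0.648
D = 103 / 0.648 = 159.0
Other denominator terms total 152
eligibility not determined = 159.0 − 152 ≈ 7

7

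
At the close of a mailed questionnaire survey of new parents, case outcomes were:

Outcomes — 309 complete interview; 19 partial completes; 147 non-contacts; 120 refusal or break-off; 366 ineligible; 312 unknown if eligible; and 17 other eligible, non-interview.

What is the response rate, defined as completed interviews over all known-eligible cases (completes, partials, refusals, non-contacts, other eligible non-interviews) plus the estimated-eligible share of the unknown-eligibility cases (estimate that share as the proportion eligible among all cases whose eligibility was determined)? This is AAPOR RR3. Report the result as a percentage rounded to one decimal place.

Num → 309
Eligible (known) → 309 + 19 + 120 + 147 + 17 = 612
e = 612 / (612 + 366) = 612 / 978 = 0.6258
Eligible share of unknowns → 0.6258 × 312 = 195.25
Denominator → 612 + 195.25 = 807.25
RR3 = 309 / 807.25 = 0.3828

38.3%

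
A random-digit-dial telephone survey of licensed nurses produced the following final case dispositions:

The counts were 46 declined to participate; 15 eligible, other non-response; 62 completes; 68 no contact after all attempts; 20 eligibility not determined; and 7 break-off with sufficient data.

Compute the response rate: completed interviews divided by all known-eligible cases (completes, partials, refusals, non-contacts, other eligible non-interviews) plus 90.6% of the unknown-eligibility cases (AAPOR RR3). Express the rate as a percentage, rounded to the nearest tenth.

Top = 62
Determined eligible = 62 + 7 + 46 + 68 + 15 = 198
Estimated eligible among unknowns = 0.9060 × 20 = 18.12
Base = 198 + 18.12 = 216.12
RR3 = 62 / 216.12 = 0.2869

28.7%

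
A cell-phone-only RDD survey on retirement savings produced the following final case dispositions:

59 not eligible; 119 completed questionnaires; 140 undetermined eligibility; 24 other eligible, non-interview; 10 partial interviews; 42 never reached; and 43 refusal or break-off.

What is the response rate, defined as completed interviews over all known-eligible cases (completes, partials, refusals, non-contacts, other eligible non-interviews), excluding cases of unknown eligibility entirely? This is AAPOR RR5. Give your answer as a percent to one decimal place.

Numerator: 119
Denominator: 119 + 10 + 43 + 42 + 24 = 238
RR5 = 119 / 238 = 0.5000

50.0%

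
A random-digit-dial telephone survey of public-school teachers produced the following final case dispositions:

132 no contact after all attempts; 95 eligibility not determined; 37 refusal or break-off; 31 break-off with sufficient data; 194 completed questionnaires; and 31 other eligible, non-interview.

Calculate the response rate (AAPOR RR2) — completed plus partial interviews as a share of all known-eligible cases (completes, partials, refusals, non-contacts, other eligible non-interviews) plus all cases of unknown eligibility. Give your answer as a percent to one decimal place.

43.3%

Top: 194 + 31 = 225
Denom: 194 + 31 + 37 + 132 + 31 + 95 = 520
RR2 = 225 / 520 = 0.4327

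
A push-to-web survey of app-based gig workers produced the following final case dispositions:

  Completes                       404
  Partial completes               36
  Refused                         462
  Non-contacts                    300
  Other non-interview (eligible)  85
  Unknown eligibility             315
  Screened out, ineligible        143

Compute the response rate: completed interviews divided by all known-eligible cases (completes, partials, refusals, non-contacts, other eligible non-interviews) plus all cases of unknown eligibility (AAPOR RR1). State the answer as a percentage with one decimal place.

25.2%

Top: 404
Denom: 404 + 36 + 462 + 300 + 85 + 315 = 1602
RR1 = 404 / 1602 = 0.2522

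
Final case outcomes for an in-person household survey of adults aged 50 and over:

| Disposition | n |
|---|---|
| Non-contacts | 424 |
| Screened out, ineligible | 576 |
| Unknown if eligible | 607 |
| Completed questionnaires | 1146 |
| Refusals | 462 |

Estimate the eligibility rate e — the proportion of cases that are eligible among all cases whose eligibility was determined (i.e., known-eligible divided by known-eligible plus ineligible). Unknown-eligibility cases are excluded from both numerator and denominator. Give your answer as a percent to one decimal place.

77.9%

Eligible (known): 1146 + 462 + 424 = 2032
e = 2032 / (2032 + 576) = 2032 / 2608 = 0.7791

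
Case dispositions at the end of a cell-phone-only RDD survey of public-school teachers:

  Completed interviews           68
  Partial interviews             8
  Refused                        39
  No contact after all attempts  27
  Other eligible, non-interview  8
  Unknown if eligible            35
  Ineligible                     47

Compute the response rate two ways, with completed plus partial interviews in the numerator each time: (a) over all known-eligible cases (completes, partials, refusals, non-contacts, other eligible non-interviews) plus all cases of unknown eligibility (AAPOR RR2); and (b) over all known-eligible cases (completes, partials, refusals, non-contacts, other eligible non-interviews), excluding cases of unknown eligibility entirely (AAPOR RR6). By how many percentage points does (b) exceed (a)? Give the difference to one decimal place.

9.6

Top = 68 + 8 = 76
Denominator = 68 + 8 + 39 + 27 + 8 + 35 = 185
RR2 = 76 / 185 = 0.4108
Denominator = 68 + 8 + 39 + 27 + 8 = 150
RR6 = 76 / 150 = 0.5067
Difference = 50.67 − 41.08 = 9.59 percentage points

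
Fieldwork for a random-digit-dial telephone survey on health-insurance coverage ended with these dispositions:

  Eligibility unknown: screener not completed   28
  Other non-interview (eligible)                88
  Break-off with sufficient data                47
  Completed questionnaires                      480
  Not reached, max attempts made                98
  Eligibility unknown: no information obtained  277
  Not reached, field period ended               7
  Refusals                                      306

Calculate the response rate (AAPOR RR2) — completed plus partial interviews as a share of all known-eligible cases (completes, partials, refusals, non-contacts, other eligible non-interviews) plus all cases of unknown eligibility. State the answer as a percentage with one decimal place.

39.6%

No answer / not reached = 7 + 98 = 105
Unknown if eligible = 28 + 277 = 305
Top → 480 + 47 = 527
Denominator → 480 + 47 + 306 + 105 + 88 + 305 = 1331
RR2 = 527 / 1331 = 0.3959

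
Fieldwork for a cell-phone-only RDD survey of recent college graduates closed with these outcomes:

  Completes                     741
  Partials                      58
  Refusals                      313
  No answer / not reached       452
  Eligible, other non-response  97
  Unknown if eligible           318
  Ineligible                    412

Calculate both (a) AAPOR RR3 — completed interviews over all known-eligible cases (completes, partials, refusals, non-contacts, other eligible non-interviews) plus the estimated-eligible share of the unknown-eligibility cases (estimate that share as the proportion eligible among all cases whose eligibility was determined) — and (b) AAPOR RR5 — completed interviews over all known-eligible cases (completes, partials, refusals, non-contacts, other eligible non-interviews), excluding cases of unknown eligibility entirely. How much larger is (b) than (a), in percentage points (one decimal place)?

5.9

Top → 741
Determined eligible → 741 + 58 + 313 + 452 + 97 = 1661
e = 1661 / (1661 + 412) = 1661 / 2073 = 0.8013
Estimated eligible among unknowns → 0.8013 × 318 = 254.81
Denominator → 1661 + 254.81 = 1915.81
RR3 = 741 / 1915.81 = 0.3868
Denominator → 741 + 58 + 313 + 452 + 97 = 1661
RR5 = 741 / 1661 = 0.4461
Difference = 44.61 − 38.68 = 5.93 percentage points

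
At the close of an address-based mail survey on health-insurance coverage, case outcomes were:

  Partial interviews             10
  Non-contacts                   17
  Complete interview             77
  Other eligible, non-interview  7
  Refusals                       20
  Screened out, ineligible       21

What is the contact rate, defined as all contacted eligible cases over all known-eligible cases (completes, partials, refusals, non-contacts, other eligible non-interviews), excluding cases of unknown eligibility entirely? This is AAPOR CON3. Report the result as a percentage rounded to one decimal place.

87.0%

Numerator → 77 + 10 + 20 + 7 = 114
Denom → 77 + 10 + 20 + 17 + 7 = 131
CON3 = 114 / 131 = 0.8702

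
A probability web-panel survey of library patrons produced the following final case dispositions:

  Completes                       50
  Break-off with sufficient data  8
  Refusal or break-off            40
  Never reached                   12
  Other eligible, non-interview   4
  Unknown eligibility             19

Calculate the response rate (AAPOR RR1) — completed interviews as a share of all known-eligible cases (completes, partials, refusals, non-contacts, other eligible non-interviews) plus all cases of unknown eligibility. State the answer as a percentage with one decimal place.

37.6%

Num = 50
Base = 50 + 8 + 40 + 12 + 4 + 19 = 133
RR1 = 50 / 133 = 0.3759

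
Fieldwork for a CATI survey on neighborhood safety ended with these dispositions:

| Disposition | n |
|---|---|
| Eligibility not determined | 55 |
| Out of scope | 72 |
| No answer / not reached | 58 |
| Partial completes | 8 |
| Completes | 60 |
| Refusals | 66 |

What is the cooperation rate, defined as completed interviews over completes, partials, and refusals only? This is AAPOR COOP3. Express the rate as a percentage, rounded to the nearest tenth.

44.8%

Numerator → 60
Denom → 60 + 8 + 66 = 134
COOP3 = 60 / 134 = 0.4478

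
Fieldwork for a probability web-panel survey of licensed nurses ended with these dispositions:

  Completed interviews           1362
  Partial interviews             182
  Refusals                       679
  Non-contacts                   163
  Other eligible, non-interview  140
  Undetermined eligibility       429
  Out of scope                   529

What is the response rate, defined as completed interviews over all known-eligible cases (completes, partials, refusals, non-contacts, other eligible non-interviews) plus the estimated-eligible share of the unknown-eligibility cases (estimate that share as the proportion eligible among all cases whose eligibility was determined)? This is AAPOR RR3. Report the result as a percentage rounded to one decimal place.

47.3%

Top → 1362
Known eligible → 1362 + 182 + 679 + 163 + 140 = 2526
e = 2526 / (2526 + 529) = 2526 / 3055 = 0.8268
Eligible share of unknowns → 0.8268 × 429 = 354.70
Denominator → 2526 + 354.70 = 2880.70
RR3 = 1362 / 2880.70 = 0.4728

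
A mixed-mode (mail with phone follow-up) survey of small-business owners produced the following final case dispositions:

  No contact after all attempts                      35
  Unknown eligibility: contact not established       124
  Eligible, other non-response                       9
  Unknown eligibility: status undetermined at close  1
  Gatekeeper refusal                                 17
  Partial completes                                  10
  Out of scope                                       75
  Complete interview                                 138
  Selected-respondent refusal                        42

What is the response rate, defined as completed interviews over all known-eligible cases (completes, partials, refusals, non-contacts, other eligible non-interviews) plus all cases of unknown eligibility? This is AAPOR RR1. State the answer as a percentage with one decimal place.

36.7%

Refusals = 17 + 42 = 59
Unknown eligibility = 124 + 1 = 125
Top → 138
Denom → 138 + 10 + 59 + 35 + 9 + 125 = 376
RR1 = 138 / 376 = 0.3670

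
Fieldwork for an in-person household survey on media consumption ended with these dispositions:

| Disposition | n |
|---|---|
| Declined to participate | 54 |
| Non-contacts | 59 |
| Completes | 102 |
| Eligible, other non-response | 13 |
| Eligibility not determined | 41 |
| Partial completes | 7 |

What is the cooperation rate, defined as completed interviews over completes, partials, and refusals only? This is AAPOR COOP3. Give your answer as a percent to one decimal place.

62.6%

Numerator = 102
Base = 102 + 7 + 54 = 163
COOP3 = 102 / 163 = 0.6258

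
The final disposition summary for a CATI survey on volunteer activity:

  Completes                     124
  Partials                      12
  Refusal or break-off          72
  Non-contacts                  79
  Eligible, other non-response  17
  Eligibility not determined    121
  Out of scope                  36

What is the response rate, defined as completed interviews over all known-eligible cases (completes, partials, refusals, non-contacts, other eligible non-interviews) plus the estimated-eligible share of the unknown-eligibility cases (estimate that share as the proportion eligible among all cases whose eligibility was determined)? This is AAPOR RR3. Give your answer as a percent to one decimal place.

Num: 124
Determined eligible: 124 + 12 + 72 + 79 + 17 = 304
e = 304 / (304 + 36) = 304 / 340 = 0.8941
e × U: 0.8941 × 121 = 108.19
Denom: 304 + 108.19 = 412.19
RR3 = 124 / 412.19 = 0.3008

30.1%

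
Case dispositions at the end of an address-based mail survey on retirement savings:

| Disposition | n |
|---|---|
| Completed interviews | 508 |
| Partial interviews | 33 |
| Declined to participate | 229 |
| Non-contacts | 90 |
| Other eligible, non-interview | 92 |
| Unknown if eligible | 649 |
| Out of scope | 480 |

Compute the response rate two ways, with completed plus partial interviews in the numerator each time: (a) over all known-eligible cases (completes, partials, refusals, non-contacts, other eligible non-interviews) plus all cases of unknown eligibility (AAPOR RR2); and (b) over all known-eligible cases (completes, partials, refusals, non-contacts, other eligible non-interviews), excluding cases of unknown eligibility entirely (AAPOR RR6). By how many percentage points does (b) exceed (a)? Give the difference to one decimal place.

Num → 508 + 33 = 541
Base → 508 + 33 + 229 + 90 + 92 + 649 = 1601
RR2 = 541 / 1601 = 0.3379
Base → 508 + 33 + 229 + 90 + 92 = 952
RR6 = 541 / 952 = 0.5683
Difference = 56.83 − 33.79 = 23.04 percentage points

23.0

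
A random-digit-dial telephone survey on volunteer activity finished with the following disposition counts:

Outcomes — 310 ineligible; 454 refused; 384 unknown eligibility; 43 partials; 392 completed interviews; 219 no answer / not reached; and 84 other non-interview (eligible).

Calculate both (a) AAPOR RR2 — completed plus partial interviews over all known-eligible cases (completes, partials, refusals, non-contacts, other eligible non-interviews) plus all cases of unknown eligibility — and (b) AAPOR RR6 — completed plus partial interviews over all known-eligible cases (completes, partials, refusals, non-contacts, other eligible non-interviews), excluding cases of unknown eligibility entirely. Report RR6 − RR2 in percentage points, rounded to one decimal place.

8.9

Numerator = 392 + 43 = 435
Base = 392 + 43 + 454 + 219 + 84 + 384 = 1576
RR2 = 435 / 1576 = 0.2760
Base = 392 + 43 + 454 + 219 + 84 = 1192
RR6 = 435 / 1192 = 0.3649
Difference = 36.49 − 27.60 = 8.89 percentage points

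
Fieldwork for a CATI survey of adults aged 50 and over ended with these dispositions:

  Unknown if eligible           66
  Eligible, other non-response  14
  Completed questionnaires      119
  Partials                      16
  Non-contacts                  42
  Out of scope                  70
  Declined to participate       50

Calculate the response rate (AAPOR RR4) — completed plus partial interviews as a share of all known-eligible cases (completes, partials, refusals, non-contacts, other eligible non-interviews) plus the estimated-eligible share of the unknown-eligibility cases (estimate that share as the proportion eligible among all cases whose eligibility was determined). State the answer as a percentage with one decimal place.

46.2%

Top: 119 + 16 = 135
Known eligible: 119 + 16 + 50 + 42 + 14 = 241
e = 241 / (241 + 70) = 241 / 311 = 0.7749
e × U: 0.7749 × 66 = 51.14
Base: 241 + 51.14 = 292.14
RR4 = 135 / 292.14 = 0.4621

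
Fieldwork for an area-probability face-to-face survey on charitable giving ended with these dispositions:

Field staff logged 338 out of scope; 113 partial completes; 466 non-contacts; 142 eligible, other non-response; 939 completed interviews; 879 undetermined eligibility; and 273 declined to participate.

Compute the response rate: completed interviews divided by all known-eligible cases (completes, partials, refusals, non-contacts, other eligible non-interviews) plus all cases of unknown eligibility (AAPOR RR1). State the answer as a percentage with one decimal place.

33.4%

Numerator = 939
Base = 939 + 113 + 273 + 466 + 142 + 879 = 2812
RR1 = 939 / 2812 = 0.3339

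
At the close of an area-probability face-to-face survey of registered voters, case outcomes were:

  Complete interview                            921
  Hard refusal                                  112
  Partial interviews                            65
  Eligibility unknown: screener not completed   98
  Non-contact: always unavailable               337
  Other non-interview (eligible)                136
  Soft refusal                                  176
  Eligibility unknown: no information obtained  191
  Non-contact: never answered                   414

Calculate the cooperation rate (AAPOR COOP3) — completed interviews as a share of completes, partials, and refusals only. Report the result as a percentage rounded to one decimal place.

72.3%

Refusals = 112 + 176 = 288
Non-contacts = 414 + 337 = 751
Undetermined eligibility = 98 + 191 = 289
Numerator = 921
Denom = 921 + 65 + 288 = 1274
COOP3 = 921 / 1274 = 0.7229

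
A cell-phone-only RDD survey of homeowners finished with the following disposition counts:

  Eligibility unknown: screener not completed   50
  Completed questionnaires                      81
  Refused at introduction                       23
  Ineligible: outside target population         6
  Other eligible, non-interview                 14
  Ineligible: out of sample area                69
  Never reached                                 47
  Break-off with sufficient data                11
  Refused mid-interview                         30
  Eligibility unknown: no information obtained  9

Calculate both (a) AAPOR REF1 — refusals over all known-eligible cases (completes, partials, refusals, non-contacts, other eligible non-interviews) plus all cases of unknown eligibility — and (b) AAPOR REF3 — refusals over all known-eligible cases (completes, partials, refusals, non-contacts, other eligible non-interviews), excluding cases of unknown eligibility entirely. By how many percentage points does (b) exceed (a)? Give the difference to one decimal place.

5.7

Refused = 23 + 30 = 53
Eligibility not determined = 50 + 9 = 59
Out of scope = 6 + 69 = 75
Num → 53
Denominator → 81 + 11 + 53 + 47 + 14 + 59 = 265
REF1 = 53 / 265 = 0.2000
Denominator → 81 + 11 + 53 + 47 + 14 = 206
REF3 = 53 / 206 = 0.2573
Difference = 25.73 − 20.00 = 5.73 percentage points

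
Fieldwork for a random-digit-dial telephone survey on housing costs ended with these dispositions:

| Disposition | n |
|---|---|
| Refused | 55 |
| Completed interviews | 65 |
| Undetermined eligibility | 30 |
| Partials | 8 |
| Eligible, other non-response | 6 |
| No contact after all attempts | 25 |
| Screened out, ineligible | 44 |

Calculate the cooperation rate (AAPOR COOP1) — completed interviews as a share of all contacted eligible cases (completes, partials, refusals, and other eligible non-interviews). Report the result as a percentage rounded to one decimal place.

Numerator = 65
Denominator = 65 + 8 + 55 + 6 = 134
COOP1 = 65 / 134 = 0.4851

48.5%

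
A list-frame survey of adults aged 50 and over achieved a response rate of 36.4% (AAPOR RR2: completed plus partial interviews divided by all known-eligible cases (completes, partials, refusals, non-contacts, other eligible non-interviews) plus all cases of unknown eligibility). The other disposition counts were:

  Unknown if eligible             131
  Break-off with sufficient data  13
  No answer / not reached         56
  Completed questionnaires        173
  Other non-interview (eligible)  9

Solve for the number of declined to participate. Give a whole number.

129

Num = 173 + 13 = 186
RR2 = 186 / D = 0.364
D = 186 / 0.364 = 511.0
Rest of base = 382
declined to participate = 511.0 − 382 ≈ 129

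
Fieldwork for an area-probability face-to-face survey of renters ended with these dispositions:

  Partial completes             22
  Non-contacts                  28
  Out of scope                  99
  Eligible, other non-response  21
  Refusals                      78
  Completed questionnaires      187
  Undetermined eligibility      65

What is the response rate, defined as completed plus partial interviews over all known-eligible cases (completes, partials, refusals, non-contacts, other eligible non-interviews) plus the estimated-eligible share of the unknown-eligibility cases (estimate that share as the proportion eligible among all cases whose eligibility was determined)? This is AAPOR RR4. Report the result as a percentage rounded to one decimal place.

54.1%

Numerator → 187 + 22 = 209
Eligible (known) → 187 + 22 + 78 + 28 + 21 = 336
e = 336 / (336 + 99) = 336 / 435 = 0.7724
e × U → 0.7724 × 65 = 50.21
Base → 336 + 50.21 = 386.21
RR4 = 209 / 386.21 = 0.5412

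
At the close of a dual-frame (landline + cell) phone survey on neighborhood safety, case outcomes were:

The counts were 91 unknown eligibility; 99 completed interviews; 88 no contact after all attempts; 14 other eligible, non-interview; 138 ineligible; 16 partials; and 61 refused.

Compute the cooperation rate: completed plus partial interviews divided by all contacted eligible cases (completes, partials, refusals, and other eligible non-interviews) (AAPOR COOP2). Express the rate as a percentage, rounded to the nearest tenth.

Top = 99 + 16 = 115
Denom = 99 + 16 + 61 + 14 = 190
COOP2 = 115 / 190 = 0.6053

60.5%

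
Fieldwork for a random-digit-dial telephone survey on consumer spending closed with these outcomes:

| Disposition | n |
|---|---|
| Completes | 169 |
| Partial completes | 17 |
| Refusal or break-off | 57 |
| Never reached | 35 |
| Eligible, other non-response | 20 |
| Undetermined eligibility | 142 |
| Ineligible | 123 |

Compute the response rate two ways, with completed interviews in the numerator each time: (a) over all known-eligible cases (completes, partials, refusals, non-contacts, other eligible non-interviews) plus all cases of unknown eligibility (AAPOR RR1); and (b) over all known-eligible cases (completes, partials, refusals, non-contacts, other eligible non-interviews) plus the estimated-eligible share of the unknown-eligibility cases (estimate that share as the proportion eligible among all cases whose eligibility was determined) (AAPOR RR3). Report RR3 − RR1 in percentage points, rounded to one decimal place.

4.0

Top: 169
Denom: 169 + 17 + 57 + 35 + 20 + 142 = 440
RR1 = 169 / 440 = 0.3841
Eligible (known): 169 + 17 + 57 + 35 + 20 = 298
e = 298 / (298 + 123) = 298 / 421 = 0.7078
Estimated eligible among unknowns: 0.7078 × 142 = 100.51
Denom: 298 + 100.51 = 398.51
RR3 = 169 / 398.51 = 0.4241
Difference = 42.41 − 38.41 = 4.00 percentage points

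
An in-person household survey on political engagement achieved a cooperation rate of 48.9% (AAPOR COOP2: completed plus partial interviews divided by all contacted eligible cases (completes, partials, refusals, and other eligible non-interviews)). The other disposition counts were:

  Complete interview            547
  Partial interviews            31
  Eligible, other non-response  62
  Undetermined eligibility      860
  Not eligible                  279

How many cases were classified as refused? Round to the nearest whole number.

Top → 547 + 31 = 578
COOP2 = 578 / D = 0.489
D = 578 / 0.489 = 1182.0
Remaining denominator categories sum to 640
refused = 1182.0 − 640 ≈ 542

542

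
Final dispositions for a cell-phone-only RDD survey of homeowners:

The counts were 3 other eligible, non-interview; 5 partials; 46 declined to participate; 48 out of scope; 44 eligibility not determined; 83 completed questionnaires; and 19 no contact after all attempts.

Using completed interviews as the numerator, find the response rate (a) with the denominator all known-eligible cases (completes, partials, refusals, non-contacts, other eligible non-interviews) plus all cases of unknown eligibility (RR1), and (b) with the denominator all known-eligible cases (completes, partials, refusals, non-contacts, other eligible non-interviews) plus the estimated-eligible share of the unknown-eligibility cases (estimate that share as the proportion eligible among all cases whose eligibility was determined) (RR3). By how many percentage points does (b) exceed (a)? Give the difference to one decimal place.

Num → 83
Denominator → 83 + 5 + 46 + 19 + 3 + 44 = 200
RR1 = 83 / 200 = 0.4150
Known eligible → 83 + 5 + 46 + 19 + 3 = 156
e = 156 / (156 + 48) = 156 / 204 = 0.7647
Eligible share of unknowns → 0.7647 × 44 = 33.65
Denominator → 156 + 33.65 = 189.65
RR3 = 83 / 189.65 = 0.4376
Difference = 43.76 − 41.50 = 2.26 percentage points

2.3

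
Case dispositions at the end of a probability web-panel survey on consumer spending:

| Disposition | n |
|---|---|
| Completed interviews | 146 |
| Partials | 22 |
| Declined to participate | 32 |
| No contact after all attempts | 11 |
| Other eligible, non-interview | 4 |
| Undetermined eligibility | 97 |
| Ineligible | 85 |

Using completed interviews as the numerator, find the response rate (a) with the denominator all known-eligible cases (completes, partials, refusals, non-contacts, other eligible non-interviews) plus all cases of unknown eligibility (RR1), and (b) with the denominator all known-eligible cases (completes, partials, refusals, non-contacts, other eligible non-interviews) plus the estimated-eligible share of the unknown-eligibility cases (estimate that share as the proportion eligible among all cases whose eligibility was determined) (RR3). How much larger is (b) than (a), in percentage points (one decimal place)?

Top → 146
Denom → 146 + 22 + 32 + 11 + 4 + 97 = 312
RR1 = 146 / 312 = 0.4679
Determined eligible → 146 + 22 + 32 + 11 + 4 = 215
e = 215 / (215 + 85) = 215 / 300 = 0.7167
Eligible share of unknowns → 0.7167 × 97 = 69.52
Denom → 215 + 69.52 = 284.52
RR3 = 146 / 284.52 = 0.5131
Difference = 51.31 − 46.79 = 4.52 percentage points

4.5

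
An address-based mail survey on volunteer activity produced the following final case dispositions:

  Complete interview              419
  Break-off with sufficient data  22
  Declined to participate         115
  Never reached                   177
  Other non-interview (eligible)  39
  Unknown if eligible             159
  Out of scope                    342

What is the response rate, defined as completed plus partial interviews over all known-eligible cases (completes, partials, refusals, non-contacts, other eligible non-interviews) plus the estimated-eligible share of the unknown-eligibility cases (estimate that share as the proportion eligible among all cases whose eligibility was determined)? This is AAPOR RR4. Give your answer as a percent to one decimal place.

50.0%

Top = 419 + 22 = 441
Eligible (known) = 419 + 22 + 115 + 177 + 39 = 772
e = 772 / (772 + 342) = 772 / 1114 = 0.6930
e × U = 0.6930 × 159 = 110.19
Denom = 772 + 110.19 = 882.19
RR4 = 441 / 882.19 = 0.4999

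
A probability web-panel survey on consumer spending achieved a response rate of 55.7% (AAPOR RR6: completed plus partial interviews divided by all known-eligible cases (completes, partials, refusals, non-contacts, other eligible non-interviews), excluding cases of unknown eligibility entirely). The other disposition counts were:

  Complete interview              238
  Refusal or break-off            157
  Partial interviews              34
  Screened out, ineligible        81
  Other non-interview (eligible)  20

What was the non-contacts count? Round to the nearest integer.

Numerator = 238 + 34 = 272
RR6 = 272 / D = 0.557
D = 272 / 0.557 = 488.3
Other denominator terms total 449
non-contacts = 488.3 − 449 ≈ 39

39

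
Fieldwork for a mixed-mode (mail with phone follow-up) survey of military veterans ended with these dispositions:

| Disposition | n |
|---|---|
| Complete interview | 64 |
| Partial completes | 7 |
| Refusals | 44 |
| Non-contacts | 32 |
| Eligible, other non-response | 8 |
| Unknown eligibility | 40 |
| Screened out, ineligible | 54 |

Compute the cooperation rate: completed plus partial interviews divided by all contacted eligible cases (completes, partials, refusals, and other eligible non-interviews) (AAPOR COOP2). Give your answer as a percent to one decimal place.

Top: 64 + 7 = 71
Denominator: 64 + 7 + 44 + 8 = 123
COOP2 = 71 / 123 = 0.5772

57.7%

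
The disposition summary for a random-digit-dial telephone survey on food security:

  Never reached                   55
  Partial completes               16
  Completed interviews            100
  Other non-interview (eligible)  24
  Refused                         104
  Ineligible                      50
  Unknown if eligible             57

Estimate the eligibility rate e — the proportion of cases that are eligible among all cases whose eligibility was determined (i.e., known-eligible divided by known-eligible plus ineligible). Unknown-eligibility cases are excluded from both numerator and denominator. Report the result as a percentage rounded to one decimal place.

85.7%

Eligible (known) = 100 + 16 + 104 + 55 + 24 = 299
e = 299 / (299 + 50) = 299 / 349 = 0.8567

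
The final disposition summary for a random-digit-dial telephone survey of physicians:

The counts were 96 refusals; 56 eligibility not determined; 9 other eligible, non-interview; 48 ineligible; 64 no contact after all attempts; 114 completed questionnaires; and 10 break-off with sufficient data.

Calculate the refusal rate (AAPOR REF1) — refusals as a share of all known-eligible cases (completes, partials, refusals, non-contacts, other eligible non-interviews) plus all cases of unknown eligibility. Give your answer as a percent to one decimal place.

27.5%

Numerator → 96
Denominator → 114 + 10 + 96 + 64 + 9 + 56 = 349
REF1 = 96 / 349 = 0.2751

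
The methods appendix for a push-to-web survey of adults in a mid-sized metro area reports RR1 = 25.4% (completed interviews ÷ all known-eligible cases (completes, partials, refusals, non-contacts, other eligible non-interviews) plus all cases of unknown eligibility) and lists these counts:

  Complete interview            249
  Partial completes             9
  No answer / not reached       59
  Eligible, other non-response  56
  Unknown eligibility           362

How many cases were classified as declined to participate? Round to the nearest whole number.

245

RR1 = 249 / D = 0.254
D = 249 / 0.254 = 980.3
Remaining denominator categories sum to 735
declined to participate = 980.3 − 735 ≈ 245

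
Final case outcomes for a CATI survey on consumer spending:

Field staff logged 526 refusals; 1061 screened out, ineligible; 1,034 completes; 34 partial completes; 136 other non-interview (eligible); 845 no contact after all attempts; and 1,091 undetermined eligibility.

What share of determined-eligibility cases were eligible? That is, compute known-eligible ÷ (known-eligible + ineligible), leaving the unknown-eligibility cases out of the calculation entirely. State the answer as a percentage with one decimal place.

Determined eligible: 1034 + 34 + 526 + 845 + 136 = 2575
e = 2575 / (2575 + 1061) = 2575 / 3636 = 0.7082

70.8%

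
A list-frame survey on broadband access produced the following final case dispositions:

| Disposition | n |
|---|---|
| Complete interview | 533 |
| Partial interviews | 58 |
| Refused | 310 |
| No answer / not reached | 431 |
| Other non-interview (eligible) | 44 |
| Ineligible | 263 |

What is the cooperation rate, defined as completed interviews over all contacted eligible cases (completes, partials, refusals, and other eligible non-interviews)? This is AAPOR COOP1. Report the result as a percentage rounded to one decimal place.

Top: 533
Denominator: 533 + 58 + 310 + 44 = 945
COOP1 = 533 / 945 = 0.5640

56.4%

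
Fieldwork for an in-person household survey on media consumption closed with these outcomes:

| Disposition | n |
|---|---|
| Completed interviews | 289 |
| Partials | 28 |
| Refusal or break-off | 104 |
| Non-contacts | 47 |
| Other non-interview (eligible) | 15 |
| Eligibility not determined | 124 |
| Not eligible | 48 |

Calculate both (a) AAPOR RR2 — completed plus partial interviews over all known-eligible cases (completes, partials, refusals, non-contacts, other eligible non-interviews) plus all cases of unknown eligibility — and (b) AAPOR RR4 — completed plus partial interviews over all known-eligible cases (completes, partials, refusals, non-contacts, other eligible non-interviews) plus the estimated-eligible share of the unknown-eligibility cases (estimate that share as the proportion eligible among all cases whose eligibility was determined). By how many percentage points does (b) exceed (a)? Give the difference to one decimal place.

Num: 289 + 28 = 317
Denominator: 289 + 28 + 104 + 47 + 15 + 124 = 607
RR2 = 317 / 607 = 0.5222
Eligible (known): 289 + 28 + 104 + 47 + 15 = 483
e = 483 / (483 + 48) = 483 / 531 = 0.9096
Estimated eligible among unknowns: 0.9096 × 124 = 112.79
Denominator: 483 + 112.79 = 595.79
RR4 = 317 / 595.79 = 0.5321
Difference = 53.21 − 52.22 = 0.99 percentage points

1.0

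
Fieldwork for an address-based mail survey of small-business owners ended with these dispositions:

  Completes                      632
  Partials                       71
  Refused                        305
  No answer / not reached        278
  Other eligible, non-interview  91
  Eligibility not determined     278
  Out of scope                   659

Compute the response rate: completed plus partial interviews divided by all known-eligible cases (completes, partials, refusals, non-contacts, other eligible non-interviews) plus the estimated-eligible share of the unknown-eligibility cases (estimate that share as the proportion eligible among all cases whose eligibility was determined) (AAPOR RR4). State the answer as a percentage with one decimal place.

44.9%

Num → 632 + 71 = 703
Eligible (known) → 632 + 71 + 305 + 278 + 91 = 1377
e = 1377 / (1377 + 659) = 1377 / 2036 = 0.6763
Estimated eligible among unknowns → 0.6763 × 278 = 188.01
Denom → 1377 + 188.01 = 1565.01
RR4 = 703 / 1565.01 = 0.4492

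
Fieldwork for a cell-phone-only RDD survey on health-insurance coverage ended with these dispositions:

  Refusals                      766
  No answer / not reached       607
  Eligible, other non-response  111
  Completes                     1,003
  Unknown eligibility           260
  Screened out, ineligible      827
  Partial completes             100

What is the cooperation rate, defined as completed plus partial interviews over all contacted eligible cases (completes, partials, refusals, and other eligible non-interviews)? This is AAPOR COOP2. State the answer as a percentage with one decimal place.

55.7%

Num: 1003 + 100 = 1103
Denom: 1003 + 100 + 766 + 111 = 1980
COOP2 = 1103 / 1980 = 0.5571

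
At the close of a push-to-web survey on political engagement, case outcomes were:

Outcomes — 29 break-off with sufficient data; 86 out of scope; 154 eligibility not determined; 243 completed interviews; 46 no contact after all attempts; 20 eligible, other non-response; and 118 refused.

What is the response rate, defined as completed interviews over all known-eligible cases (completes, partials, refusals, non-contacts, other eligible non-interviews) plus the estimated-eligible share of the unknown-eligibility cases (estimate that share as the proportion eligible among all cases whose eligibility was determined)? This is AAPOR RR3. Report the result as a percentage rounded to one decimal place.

41.5%

Num → 243
Eligible (known) → 243 + 29 + 118 + 46 + 20 = 456
e = 456 / (456 + 86) = 456 / 542 = 0.8413
Estimated eligible among unknowns → 0.8413 × 154 = 129.56
Denom → 456 + 129.56 = 585.56
RR3 = 243 / 585.56 = 0.4150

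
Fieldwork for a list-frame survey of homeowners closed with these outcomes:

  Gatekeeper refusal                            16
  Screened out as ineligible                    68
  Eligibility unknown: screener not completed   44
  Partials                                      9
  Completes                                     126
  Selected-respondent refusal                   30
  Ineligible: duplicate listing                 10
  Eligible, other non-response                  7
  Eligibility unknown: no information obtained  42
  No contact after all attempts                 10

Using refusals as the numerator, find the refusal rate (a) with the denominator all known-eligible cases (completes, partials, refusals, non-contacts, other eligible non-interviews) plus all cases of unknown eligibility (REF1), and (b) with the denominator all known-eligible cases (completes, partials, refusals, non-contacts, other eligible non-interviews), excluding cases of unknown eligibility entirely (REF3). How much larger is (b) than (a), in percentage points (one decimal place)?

Refusals = 16 + 30 = 46
Eligibility not determined = 44 + 42 = 86
Screened out, ineligible = 68 + 10 = 78
Top: 46
Denom: 126 + 9 + 46 + 10 + 7 + 86 = 284
REF1 = 46 / 284 = 0.1620
Denom: 126 + 9 + 46 + 10 + 7 = 198
REF3 = 46 / 198 = 0.2323
Difference = 23.23 − 16.20 = 7.03 percentage points

7.0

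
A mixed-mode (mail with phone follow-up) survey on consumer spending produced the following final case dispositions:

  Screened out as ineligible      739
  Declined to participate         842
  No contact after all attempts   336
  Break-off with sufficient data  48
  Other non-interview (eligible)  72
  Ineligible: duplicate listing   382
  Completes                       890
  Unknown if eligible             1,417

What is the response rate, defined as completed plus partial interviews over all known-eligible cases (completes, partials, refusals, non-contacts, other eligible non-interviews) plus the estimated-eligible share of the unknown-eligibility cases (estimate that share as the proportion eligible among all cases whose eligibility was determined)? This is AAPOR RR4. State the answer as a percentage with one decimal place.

Out of scope = 739 + 382 = 1121
Numerator: 890 + 48 = 938
Known eligible: 890 + 48 + 842 + 336 + 72 = 2188
e = 2188 / (2188 + 1121) = 2188 / 3309 = 0.6612
Eligible share of unknowns: 0.6612 × 1417 = 936.92
Denominator: 2188 + 936.92 = 3124.92
RR4 = 938 / 3124.92 = 0.3002

30.0%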